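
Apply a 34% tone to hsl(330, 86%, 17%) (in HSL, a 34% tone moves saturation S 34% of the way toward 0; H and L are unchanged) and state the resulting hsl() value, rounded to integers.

hsl(330, 57%, 17%)

S moves 34% from 86 toward 0: 86 − 29.24 = 56.76 → 57.
H and L are unchanged.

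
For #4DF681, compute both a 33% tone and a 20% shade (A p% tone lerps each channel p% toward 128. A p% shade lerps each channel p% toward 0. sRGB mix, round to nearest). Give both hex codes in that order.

#5ECF81, #3EC567

#4DF681 is rgb(77, 246, 129).
33% tone:
  R: 77 + 0.33×(128−77) = 77 + 16.83 = 93.83 → 94
  G: 246 + 0.33×(128−246) = 246 − 38.94 = 207.06 → 207
  B: 129 + 0.33×(128−129) = 129 − 0.33 = 128.67 → 129
  → #5ECF81
20% shade:
  R: 77 − 15.4 = 61.6 → 62
  G: 246 − 49.2 = 196.8 → 197
  B: 129 − 25.8 = 103.2 → 103
  → #3EC567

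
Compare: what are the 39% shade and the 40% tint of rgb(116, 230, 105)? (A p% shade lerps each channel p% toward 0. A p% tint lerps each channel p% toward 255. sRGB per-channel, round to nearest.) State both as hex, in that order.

#478C40, #ACF0A5

39% shade:
  R: 116 + 0.39×(0−116) = 116 − 45.24 = 70.76 → 71
  G: 230 + 0.39×(0−230) = 230 − 89.7 = 140.3 → 140
  B: 105 − 40.95 = 64.05 → 64
  → #478C40
40% tint:
  R: 116 + 0.4×(255−116) = 116 + 55.6 = 171.6 → 172
  G: 230 + 10 = 240 → 240
  B: 105 + 0.4×(255−105) = 105 + 60 = 165 → 165
  → #ACF0A5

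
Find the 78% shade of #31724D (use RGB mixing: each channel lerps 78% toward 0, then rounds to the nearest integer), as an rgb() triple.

#31724D is rgb(49, 114, 77).
Per channel, c → c + 0.78(0 − c):
  R: 49 + 0.78×(0−49) = 49 − 38.22 = 10.78 → 11
  G: 114 − 88.92 = 25.08 → 25
  B: 77 + 0.78×(0−77) = 77 − 60.06 = 16.94 → 17

rgb(11, 25, 17)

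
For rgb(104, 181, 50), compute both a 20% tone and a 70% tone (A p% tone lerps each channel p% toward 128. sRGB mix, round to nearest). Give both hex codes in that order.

20% tone:
  R: 104 + 4.8 = 108.8 → 109
  G: 181 − 10.6 = 170.4 → 170
  B: 50 + 0.2×(128−50) = 50 + 15.6 = 65.6 → 66
  → #6daa42
70% tone:
  R: 104 + 16.8 = 120.8 → 121
  G: 181 + 0.7×(128−181) = 181 − 37.1 = 143.9 → 144
  B: 50 + 0.7×(128−50) = 50 + 54.6 = 104.6 → 105
  → #799069

#6daa42, #799069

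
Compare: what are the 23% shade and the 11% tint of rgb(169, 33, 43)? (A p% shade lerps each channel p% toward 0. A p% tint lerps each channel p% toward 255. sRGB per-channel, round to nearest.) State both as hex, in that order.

#821921, #B23942

23% shade:
  R: 169 − 38.87 = 130.13 → 130
  G: 33 + 0.23×(0−33) = 33 − 7.59 = 25.41 → 25
  B: 43 − 9.89 = 33.11 → 33
  → #821921
11% tint:
  R: 169 + 9.46 = 178.46 → 178
  G: 33 + 0.11×(255−33) = 33 + 24.42 = 57.42 → 57
  B: 43 + 0.11×(255−43) = 43 + 23.32 = 66.32 → 66
  → #B23942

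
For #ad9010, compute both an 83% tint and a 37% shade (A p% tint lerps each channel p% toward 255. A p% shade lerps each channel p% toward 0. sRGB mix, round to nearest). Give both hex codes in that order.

#ad9010 is rgb(173, 144, 16).
83% tint:
  R: 173 + 0.83×(255−173) = 173 + 68.06 = 241.06 → 241
  G: 144 + 0.83×(255−144) = 144 + 92.13 = 236.13 → 236
  B: 16 + 198.37 = 214.37 → 214
  → #f1ecd6
37% shade:
  R: 173 + 0.37×(0−173) = 173 − 64.01 = 108.99 → 109
  G: 144 + 0.37×(0−144) = 144 − 53.28 = 90.72 → 91
  B: 16 + 0.37×(0−16) = 16 − 5.92 = 10.08 → 10
  → #6d5b0a

#f1ecd6, #6d5b0a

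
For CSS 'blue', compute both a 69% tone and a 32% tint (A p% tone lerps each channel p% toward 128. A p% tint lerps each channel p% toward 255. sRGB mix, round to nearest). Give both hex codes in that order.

CSS blue is rgb(0, 0, 255).
69% tone:
  R: 0 + 88.32 = 88.32 → 88
  G: 0 + 0.69×(128−0) = 0 + 88.32 = 88.32 → 88
  B: 255 + 0.69×(128−255) = 255 − 87.63 = 167.37 → 167
  → #5858A7
32% tint:
  R: 0 + 0.32×(255−0) = 0 + 81.6 = 81.6 → 82
  G: 0 + 0.32×(255−0) = 0 + 81.6 = 81.6 → 82
  B: 255 + 0.32×(255−255) = 255 + 0 = 255 → 255
  → #5252FF

#5858A7, #5252FF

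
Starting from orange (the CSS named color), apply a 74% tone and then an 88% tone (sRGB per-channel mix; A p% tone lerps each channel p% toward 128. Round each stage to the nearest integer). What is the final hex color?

CSS orange is rgb(255, 165, 0).
A 74% tone moves each channel 74% toward 128:
  R: 255 − 93.98 = 161.02 → 161
  G: 165 + 0.74×(128−165) = 165 − 27.38 = 137.62 → 138
  B: 0 + 94.72 = 94.72 → 95
After the tone: rgb(161, 138, 95) = #a18a5f.
Per channel, c → c + 0.88(128 − c):
  R: 161 − 29.04 = 131.96 → 132
  G: 138 + 0.88×(128−138) = 138 − 8.8 = 129.2 → 129
  B: 95 + 0.88×(128−95) = 95 + 29.04 = 124.04 → 124
rgb(132, 129, 124) = #84817c.

#84817c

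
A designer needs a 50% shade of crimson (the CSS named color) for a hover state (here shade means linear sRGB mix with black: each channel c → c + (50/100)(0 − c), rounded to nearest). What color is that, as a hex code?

CSS crimson is rgb(220, 20, 60).
Lerp each channel 50% toward 0:
  R: 220 + 0.5×(0−220) = 220 − 110 = 110 → 110
  G: 20 + 0.5×(0−20) = 20 − 10 = 10 → 10
  B: 60 − 30 = 30 → 30
rgb(110, 10, 30) = #6E0A1E.

#6E0A1E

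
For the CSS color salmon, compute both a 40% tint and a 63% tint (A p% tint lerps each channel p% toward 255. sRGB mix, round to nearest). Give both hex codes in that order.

#fcb3aa, #fdd0cb

CSS salmon is rgb(250, 128, 114).
40% tint:
  R: 250 + 0.4×(255−250) = 250 + 2 = 252 → 252
  G: 128 + 50.8 = 178.8 → 179
  B: 114 + 0.4×(255−114) = 114 + 56.4 = 170.4 → 170
  → #fcb3aa
63% tint:
  R: 250 + 3.15 = 253.15 → 253
  G: 128 + 0.63×(255−128) = 128 + 80.01 = 208.01 → 208
  B: 114 + 0.63×(255−114) = 114 + 88.83 = 202.83 → 203
  → #fdd0cb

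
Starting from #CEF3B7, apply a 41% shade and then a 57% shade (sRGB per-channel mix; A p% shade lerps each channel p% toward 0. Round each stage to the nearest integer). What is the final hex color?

#343D2E

#CEF3B7 is rgb(206, 243, 183).
A 41% shade moves each channel 41% toward 0:
  R: 206 + 0.41×(0−206) = 206 − 84.46 = 121.54 → 122
  G: 243 + 0.41×(0−243) = 243 − 99.63 = 143.37 → 143
  B: 183 + 0.41×(0−183) = 183 − 75.03 = 107.97 → 108
After the shade: rgb(122, 143, 108) = #7A8F6C.
A 57% shade moves each channel 57% toward 0:
  R: 122 − 69.54 = 52.46 → 52
  G: 143 + 0.57×(0−143) = 143 − 81.51 = 61.49 → 61
  B: 108 + 0.57×(0−108) = 108 − 61.56 = 46.44 → 46
rgb(52, 61, 46) = #343D2E.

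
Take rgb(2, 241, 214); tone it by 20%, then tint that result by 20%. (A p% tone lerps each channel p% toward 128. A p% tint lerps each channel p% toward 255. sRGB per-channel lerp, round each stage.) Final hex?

#49e1d1

Per channel, c → c + 0.2(128 − c):
  R: 2 + 0.2×(128−2) = 2 + 25.2 = 27.2 → 27
  G: 241 + 0.2×(128−241) = 241 − 22.6 = 218.4 → 218
  B: 214 − 17.2 = 196.8 → 197
After the tone: rgb(27, 218, 197) = #1bdac5.
Lerp each channel 20% toward 255:
  R: 27 + 0.2×(255−27) = 27 + 45.6 = 72.6 → 73
  G: 218 + 0.2×(255−218) = 218 + 7.4 = 225.4 → 225
  B: 197 + 11.6 = 208.6 → 209
rgb(73, 225, 209) = #49e1d1.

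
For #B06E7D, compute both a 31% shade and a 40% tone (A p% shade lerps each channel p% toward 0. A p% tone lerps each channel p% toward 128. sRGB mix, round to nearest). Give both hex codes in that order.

#794C56, #9D757E

#B06E7D is rgb(176, 110, 125).
31% shade:
  R: 176 + 0.31×(0−176) = 176 − 54.56 = 121.44 → 121
  G: 110 + 0.31×(0−110) = 110 − 34.1 = 75.9 → 76
  B: 125 + 0.31×(0−125) = 125 − 38.75 = 86.25 → 86
  → #794C56
40% tone:
  R: 176 + 0.4×(128−176) = 176 − 19.2 = 156.8 → 157
  G: 110 + 0.4×(128−110) = 110 + 7.2 = 117.2 → 117
  B: 125 + 0.4×(128−125) = 125 + 1.2 = 126.2 → 126
  → #9D757E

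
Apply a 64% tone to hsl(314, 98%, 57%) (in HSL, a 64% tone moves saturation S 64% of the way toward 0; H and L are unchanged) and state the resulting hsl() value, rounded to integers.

hsl(314, 35%, 57%)

S moves 64% from 98 toward 0: 98 − 62.72 = 35.28 → 35.
H and L are unchanged.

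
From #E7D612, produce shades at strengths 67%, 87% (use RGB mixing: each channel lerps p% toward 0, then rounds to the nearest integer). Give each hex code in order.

#4C4706, #1E1C02

#E7D612 is rgb(231, 214, 18).
67%: (231 − 154.77 = 76.23→76, 214 − 143.38 = 70.62→71, 18 − 12.06 = 5.94→6) → #4C4706
87%: (231 − 200.97 = 30.03→30, 214 − 186.18 = 27.82→28, 18 − 15.66 = 2.34→2) → #1E1C02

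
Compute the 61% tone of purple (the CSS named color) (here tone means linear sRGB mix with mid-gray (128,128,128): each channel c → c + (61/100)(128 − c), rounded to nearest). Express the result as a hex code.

CSS purple is rgb(128, 0, 128).
Lerp each channel 61% toward 128:
  R: 128 + 0.61×(128−128) = 128 + 0 = 128 → 128
  G: 0 + 0.61×(128−0) = 0 + 78.08 = 78.08 → 78
  B: 128 + 0.61×(128−128) = 128 + 0 = 128 → 128
rgb(128, 78, 128) = #804e80.

#804e80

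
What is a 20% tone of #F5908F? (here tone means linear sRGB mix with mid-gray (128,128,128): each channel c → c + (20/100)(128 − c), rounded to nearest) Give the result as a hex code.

#F5908F is rgb(245, 144, 143).
A 20% tone moves each channel 20% toward 128:
  R: 245 + 0.2×(128−245) = 245 − 23.4 = 221.6 → 222
  G: 144 + 0.2×(128−144) = 144 − 3.2 = 140.8 → 141
  B: 143 + 0.2×(128−143) = 143 − 3 = 140 → 140
rgb(222, 141, 140) = #DE8D8C.

#DE8D8C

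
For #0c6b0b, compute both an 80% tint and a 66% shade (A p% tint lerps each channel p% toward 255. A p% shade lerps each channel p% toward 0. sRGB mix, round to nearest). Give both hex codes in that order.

#cee1ce, #042404

#0c6b0b is rgb(12, 107, 11).
80% tint:
  R: 12 + 194.4 = 206.4 → 206
  G: 107 + 0.8×(255−107) = 107 + 118.4 = 225.4 → 225
  B: 11 + 195.2 = 206.2 → 206
  → #cee1ce
66% shade:
  R: 12 − 7.92 = 4.08 → 4
  G: 107 + 0.66×(0−107) = 107 − 70.62 = 36.38 → 36
  B: 11 + 0.66×(0−11) = 11 − 7.26 = 3.74 → 4
  → #042404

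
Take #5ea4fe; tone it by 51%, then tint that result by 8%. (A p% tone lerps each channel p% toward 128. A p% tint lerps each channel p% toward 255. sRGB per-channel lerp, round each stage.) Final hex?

#7b9bc3

#5ea4fe is rgb(94, 164, 254).
Per channel, c → c + 0.51(128 − c):
  R: 94 + 0.51×(128−94) = 94 + 17.34 = 111.34 → 111
  G: 164 + 0.51×(128−164) = 164 − 18.36 = 145.64 → 146
  B: 254 + 0.51×(128−254) = 254 − 64.26 = 189.74 → 190
After the tone: rgb(111, 146, 190) = #6f92be.
An 8% tint moves each channel 8% toward 255:
  R: 111 + 0.08×(255−111) = 111 + 11.52 = 122.52 → 123
  G: 146 + 0.08×(255−146) = 146 + 8.72 = 154.72 → 155
  B: 190 + 0.08×(255−190) = 190 + 5.2 = 195.2 → 195
rgb(123, 155, 195) = #7b9bc3.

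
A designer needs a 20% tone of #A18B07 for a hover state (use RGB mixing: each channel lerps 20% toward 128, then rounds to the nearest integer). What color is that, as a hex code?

#A18B07 is rgb(161, 139, 7).
A 20% tone moves each channel 20% toward 128:
  R: 161 − 6.6 = 154.4 → 154
  G: 139 − 2.2 = 136.8 → 137
  B: 7 + 0.2×(128−7) = 7 + 24.2 = 31.2 → 31
rgb(154, 137, 31) = #9A891F.

#9A891F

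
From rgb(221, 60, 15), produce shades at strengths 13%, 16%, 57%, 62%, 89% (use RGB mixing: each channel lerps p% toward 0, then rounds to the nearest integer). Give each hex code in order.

13%: (221 − 28.73 = 192.27→192, 60 − 7.8 = 52.2→52, 15 − 1.95 = 13.05→13) → #C0340D
16%: (221 − 35.36 = 185.64→186, 60 − 9.6 = 50.4→50, 15 − 2.4 = 12.6→13) → #BA320D
57%: (221 − 125.97 = 95.03→95, 60 − 34.2 = 25.8→26, 15 − 8.55 = 6.45→6) → #5F1A06
62%: (221 − 137.02 = 83.98→84, 60 − 37.2 = 22.8→23, 15 − 9.3 = 5.7→6) → #541706
89%: (221 − 196.69 = 24.31→24, 60 − 53.4 = 6.6→7, 15 − 13.35 = 1.65→2) → #180702

#C0340D, #BA320D, #5F1A06, #541706, #180702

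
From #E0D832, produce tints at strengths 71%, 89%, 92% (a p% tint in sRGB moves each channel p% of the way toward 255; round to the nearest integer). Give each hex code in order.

#E0D832 is rgb(224, 216, 50).
71%: (224 + 22.01 = 246.01→246, 216 + 27.69 = 243.69→244, 50 + 145.55 = 195.55→196) → #F6F4C4
89%: (224 + 27.59 = 251.59→252, 216 + 34.71 = 250.71→251, 50 + 182.45 = 232.45→232) → #FCFBE8
92%: (224 + 28.52 = 252.52→253, 216 + 35.88 = 251.88→252, 50 + 188.6 = 238.6→239) → #FDFCEF

#F6F4C4, #FCFBE8, #FDFCEF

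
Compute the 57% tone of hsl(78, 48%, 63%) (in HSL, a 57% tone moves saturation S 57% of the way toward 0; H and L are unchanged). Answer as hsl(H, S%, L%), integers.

S moves 57% from 48 toward 0: 48 − 27.36 = 20.64 → 21.
H and L are unchanged.

hsl(78, 21%, 63%)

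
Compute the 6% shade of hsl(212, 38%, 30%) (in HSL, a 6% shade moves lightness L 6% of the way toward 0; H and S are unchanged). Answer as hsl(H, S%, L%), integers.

L moves 6% from 30 toward 0: 30 − 1.8 = 28.2 → 28.
H and S are unchanged.

hsl(212, 38%, 28%)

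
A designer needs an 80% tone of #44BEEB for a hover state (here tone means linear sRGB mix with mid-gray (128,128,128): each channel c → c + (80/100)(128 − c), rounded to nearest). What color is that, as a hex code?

#44BEEB is rgb(68, 190, 235).
Per channel, c → c + 0.8(128 − c):
  R: 68 + 0.8×(128−68) = 68 + 48 = 116 → 116
  G: 190 − 49.6 = 140.4 → 140
  B: 235 − 85.6 = 149.4 → 149
rgb(116, 140, 149) = #748C95.

#748C95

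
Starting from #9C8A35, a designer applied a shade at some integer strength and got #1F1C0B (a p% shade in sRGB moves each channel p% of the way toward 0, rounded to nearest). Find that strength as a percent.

#9C8A35 is rgb(156, 138, 53); #1F1C0B is rgb(31, 28, 11).
On the R channel (widest range): 31 ≈ 156 + (p/100)(0 − 156), so p ≈ 100×(31 − 156)/(0 − 156) = -12500/-156 = 80.13.
p = 80 reproduces all three channels after rounding.

80%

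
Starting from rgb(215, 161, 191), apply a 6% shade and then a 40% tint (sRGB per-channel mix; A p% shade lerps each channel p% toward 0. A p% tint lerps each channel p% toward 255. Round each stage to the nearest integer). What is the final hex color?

Lerp each channel 6% toward 0:
  R: 215 − 12.9 = 202.1 → 202
  G: 161 − 9.66 = 151.34 → 151
  B: 191 + 0.06×(0−191) = 191 − 11.46 = 179.54 → 180
After the shade: rgb(202, 151, 180) = #CA97B4.
Lerp each channel 40% toward 255:
  R: 202 + 0.4×(255−202) = 202 + 21.2 = 223.2 → 223
  G: 151 + 0.4×(255−151) = 151 + 41.6 = 192.6 → 193
  B: 180 + 30 = 210 → 210
rgb(223, 193, 210) = #DFC1D2.

#DFC1D2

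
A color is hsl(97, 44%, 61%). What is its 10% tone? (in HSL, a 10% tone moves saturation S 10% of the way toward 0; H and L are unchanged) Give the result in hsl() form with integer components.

S moves 10% from 44 toward 0: 44 − 4.4 = 39.6 → 40.
H and L are unchanged.

hsl(97, 40%, 61%)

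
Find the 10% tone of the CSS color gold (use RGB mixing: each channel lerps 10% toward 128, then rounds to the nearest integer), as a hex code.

CSS gold is rgb(255, 215, 0).
A 10% tone moves each channel 10% toward 128:
  R: 255 + 0.1×(128−255) = 255 − 12.7 = 242.3 → 242
  G: 215 + 0.1×(128−215) = 215 − 8.7 = 206.3 → 206
  B: 0 + 12.8 = 12.8 → 13
rgb(242, 206, 13) = #F2CE0D.

#F2CE0D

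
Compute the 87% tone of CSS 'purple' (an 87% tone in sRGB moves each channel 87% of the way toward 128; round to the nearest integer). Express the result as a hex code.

CSS purple is rgb(128, 0, 128).
Per channel, c → c + 0.87(128 − c):
  R: 128 + 0.87×(128−128) = 128 + 0 = 128 → 128
  G: 0 + 111.36 = 111.36 → 111
  B: 128 + 0.87×(128−128) = 128 + 0 = 128 → 128
rgb(128, 111, 128) = #806f80.

#806f80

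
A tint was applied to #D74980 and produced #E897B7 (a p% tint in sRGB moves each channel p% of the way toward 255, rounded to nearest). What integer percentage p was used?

43%

#D74980 is rgb(215, 73, 128); #E897B7 is rgb(232, 151, 183).
On the G channel (widest range): 151 ≈ 73 + (p/100)(255 − 73), so p ≈ 100×(151 − 73)/(255 − 73) = 7800/182 = 42.86.
p = 43 reproduces all three channels after rounding.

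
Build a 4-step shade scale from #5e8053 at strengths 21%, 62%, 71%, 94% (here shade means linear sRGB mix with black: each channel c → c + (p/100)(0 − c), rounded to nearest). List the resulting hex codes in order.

#5e8053 is rgb(94, 128, 83).
21%: (94 − 19.74 = 74.26→74, 128 − 26.88 = 101.12→101, 83 − 17.43 = 65.57→66) → #4a6542
62%: (94 − 58.28 = 35.72→36, 128 − 79.36 = 48.64→49, 83 − 51.46 = 31.54→32) → #243120
71%: (94 − 66.74 = 27.26→27, 128 − 90.88 = 37.12→37, 83 − 58.93 = 24.07→24) → #1b2518
94%: (94 − 88.36 = 5.64→6, 128 − 120.32 = 7.68→8, 83 − 78.02 = 4.98→5) → #060805

#4a6542, #243120, #1b2518, #060805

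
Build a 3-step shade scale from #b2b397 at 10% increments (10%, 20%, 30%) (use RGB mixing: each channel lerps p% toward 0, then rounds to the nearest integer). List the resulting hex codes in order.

#b2b397 is rgb(178, 179, 151).
10%: (178 − 17.8 = 160.2→160, 179 − 17.9 = 161.1→161, 151 − 15.1 = 135.9→136) → #a0a188
20%: (178 − 35.6 = 142.4→142, 179 − 35.8 = 143.2→143, 151 − 30.2 = 120.8→121) → #8e8f79
30%: (178 − 53.4 = 124.6→125, 179 − 53.7 = 125.3→125, 151 − 45.3 = 105.7→106) → #7d7d6a

#a0a188, #8e8f79, #7d7d6a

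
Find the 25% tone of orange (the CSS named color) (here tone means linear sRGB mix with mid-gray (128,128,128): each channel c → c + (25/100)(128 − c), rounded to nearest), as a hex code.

CSS orange is rgb(255, 165, 0).
Lerp each channel 25% toward 128:
  R: 255 + 0.25×(128−255) = 255 − 31.75 = 223.25 → 223
  G: 165 − 9.25 = 155.75 → 156
  B: 0 + 32 = 32 → 32
rgb(223, 156, 32) = #DF9C20.

#DF9C20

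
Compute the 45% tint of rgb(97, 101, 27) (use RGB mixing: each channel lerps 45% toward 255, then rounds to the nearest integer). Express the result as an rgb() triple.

A 45% tint moves each channel 45% toward 255:
  R: 97 + 0.45×(255−97) = 97 + 71.1 = 168.1 → 168
  G: 101 + 0.45×(255−101) = 101 + 69.3 = 170.3 → 170
  B: 27 + 102.6 = 129.6 → 130

rgb(168, 170, 130)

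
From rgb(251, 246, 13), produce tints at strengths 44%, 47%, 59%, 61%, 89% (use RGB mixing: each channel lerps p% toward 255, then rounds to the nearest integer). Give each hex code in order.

#fdfa77, #fdfa7f, #fdfb9c, #fdfba1, #fffee4

44%: (251 + 1.76 = 252.76→253, 246 + 3.96 = 249.96→250, 13 + 106.48 = 119.48→119) → #fdfa77
47%: (251 + 1.88 = 252.88→253, 246 + 4.23 = 250.23→250, 13 + 113.74 = 126.74→127) → #fdfa7f
59%: (251 + 2.36 = 253.36→253, 246 + 5.31 = 251.31→251, 13 + 142.78 = 155.78→156) → #fdfb9c
61%: (251 + 2.44 = 253.44→253, 246 + 5.49 = 251.49→251, 13 + 147.62 = 160.62→161) → #fdfba1
89%: (251 + 3.56 = 254.56→255, 246 + 8.01 = 254.01→254, 13 + 215.38 = 228.38→228) → #fffee4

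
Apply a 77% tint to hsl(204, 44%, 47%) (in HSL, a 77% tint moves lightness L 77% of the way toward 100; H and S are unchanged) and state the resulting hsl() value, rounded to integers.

L moves 77% from 47 toward 100: 47 + 40.81 = 87.81 → 88.
H and S are unchanged.

hsl(204, 44%, 88%)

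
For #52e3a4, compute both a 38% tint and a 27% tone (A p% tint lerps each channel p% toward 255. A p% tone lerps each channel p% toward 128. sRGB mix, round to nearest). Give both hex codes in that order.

#52e3a4 is rgb(82, 227, 164).
38% tint:
  R: 82 + 0.38×(255−82) = 82 + 65.74 = 147.74 → 148
  G: 227 + 10.64 = 237.64 → 238
  B: 164 + 34.58 = 198.58 → 199
  → #94eec7
27% tone:
  R: 82 + 0.27×(128−82) = 82 + 12.42 = 94.42 → 94
  G: 227 − 26.73 = 200.27 → 200
  B: 164 + 0.27×(128−164) = 164 − 9.72 = 154.28 → 154
  → #5ec89a

#94eec7, #5ec89a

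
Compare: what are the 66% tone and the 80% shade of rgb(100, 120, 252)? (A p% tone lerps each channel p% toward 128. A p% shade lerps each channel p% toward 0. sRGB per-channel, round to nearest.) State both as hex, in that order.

#767DAA, #141832

66% tone:
  R: 100 + 0.66×(128−100) = 100 + 18.48 = 118.48 → 118
  G: 120 + 0.66×(128−120) = 120 + 5.28 = 125.28 → 125
  B: 252 − 81.84 = 170.16 → 170
  → #767DAA
80% shade:
  R: 100 + 0.8×(0−100) = 100 − 80 = 20 → 20
  G: 120 + 0.8×(0−120) = 120 − 96 = 24 → 24
  B: 252 + 0.8×(0−252) = 252 − 201.6 = 50.4 → 50
  → #141832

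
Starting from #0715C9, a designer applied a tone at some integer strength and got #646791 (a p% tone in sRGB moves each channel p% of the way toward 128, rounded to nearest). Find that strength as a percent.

77%

#0715C9 is rgb(7, 21, 201); #646791 is rgb(100, 103, 145).
On the R channel (widest range): 100 ≈ 7 + (p/100)(128 − 7), so p ≈ 100×(100 − 7)/(128 − 7) = 9300/121 = 76.86.
p = 77 reproduces all three channels after rounding.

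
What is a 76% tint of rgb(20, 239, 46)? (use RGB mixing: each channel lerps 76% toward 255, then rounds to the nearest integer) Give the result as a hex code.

#C7FBCD

Per channel, c → c + 0.76(255 − c):
  R: 20 + 178.6 = 198.6 → 199
  G: 239 + 0.76×(255−239) = 239 + 12.16 = 251.16 → 251
  B: 46 + 158.84 = 204.84 → 205
rgb(199, 251, 205) = #C7FBCD.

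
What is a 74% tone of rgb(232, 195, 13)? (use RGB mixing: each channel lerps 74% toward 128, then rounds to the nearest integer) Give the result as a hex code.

A 74% tone moves each channel 74% toward 128:
  R: 232 + 0.74×(128−232) = 232 − 76.96 = 155.04 → 155
  G: 195 + 0.74×(128−195) = 195 − 49.58 = 145.42 → 145
  B: 13 + 0.74×(128−13) = 13 + 85.1 = 98.1 → 98
rgb(155, 145, 98) = #9b9162.

#9b9162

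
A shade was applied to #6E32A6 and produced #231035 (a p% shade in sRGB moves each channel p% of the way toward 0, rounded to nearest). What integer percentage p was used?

#6E32A6 is rgb(110, 50, 166); #231035 is rgb(35, 16, 53).
On the B channel (widest range): 53 ≈ 166 + (p/100)(0 − 166), so p ≈ 100×(53 − 166)/(0 − 166) = -11300/-166 = 68.07.
p = 68 reproduces all three channels after rounding.

68%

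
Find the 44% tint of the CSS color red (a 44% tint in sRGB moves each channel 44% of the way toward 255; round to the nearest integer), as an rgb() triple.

CSS red is rgb(255, 0, 0).
Lerp each channel 44% toward 255:
  R: 255 + 0.44×(255−255) = 255 + 0 = 255 → 255
  G: 0 + 0.44×(255−0) = 0 + 112.2 = 112.2 → 112
  B: 0 + 0.44×(255−0) = 0 + 112.2 = 112.2 → 112

rgb(255, 112, 112)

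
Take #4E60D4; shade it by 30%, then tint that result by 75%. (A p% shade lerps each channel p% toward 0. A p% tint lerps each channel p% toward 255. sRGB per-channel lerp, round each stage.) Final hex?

#CDD0E4

#4E60D4 is rgb(78, 96, 212).
Per channel, c → c + 0.3(0 − c):
  R: 78 + 0.3×(0−78) = 78 − 23.4 = 54.6 → 55
  G: 96 + 0.3×(0−96) = 96 − 28.8 = 67.2 → 67
  B: 212 − 63.6 = 148.4 → 148
After the shade: rgb(55, 67, 148) = #374394.
Lerp each channel 75% toward 255:
  R: 55 + 0.75×(255−55) = 55 + 150 = 205 → 205
  G: 67 + 141 = 208 → 208
  B: 148 + 0.75×(255−148) = 148 + 80.25 = 228.25 → 228
rgb(205, 208, 228) = #CDD0E4.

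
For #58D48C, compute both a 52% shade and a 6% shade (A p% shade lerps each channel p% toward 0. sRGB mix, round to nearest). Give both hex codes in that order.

#2A6643, #53C784

#58D48C is rgb(88, 212, 140).
52% shade:
  R: 88 − 45.76 = 42.24 → 42
  G: 212 + 0.52×(0−212) = 212 − 110.24 = 101.76 → 102
  B: 140 − 72.8 = 67.2 → 67
  → #2A6643
6% shade:
  R: 88 − 5.28 = 82.72 → 83
  G: 212 + 0.06×(0−212) = 212 − 12.72 = 199.28 → 199
  B: 140 − 8.4 = 131.6 → 132
  → #53C784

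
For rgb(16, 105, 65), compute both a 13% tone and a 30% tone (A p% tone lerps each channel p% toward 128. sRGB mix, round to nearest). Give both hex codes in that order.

13% tone:
  R: 16 + 0.13×(128−16) = 16 + 14.56 = 30.56 → 31
  G: 105 + 0.13×(128−105) = 105 + 2.99 = 107.99 → 108
  B: 65 + 0.13×(128−65) = 65 + 8.19 = 73.19 → 73
  → #1f6c49
30% tone:
  R: 16 + 33.6 = 49.6 → 50
  G: 105 + 6.9 = 111.9 → 112
  B: 65 + 0.3×(128−65) = 65 + 18.9 = 83.9 → 84
  → #327054

#1f6c49, #327054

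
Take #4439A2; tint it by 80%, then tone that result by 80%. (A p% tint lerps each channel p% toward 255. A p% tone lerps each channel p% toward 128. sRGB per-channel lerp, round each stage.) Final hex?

#929196

#4439A2 is rgb(68, 57, 162).
Lerp each channel 80% toward 255:
  R: 68 + 0.8×(255−68) = 68 + 149.6 = 217.6 → 218
  G: 57 + 0.8×(255−57) = 57 + 158.4 = 215.4 → 215
  B: 162 + 0.8×(255−162) = 162 + 74.4 = 236.4 → 236
After the tint: rgb(218, 215, 236) = #DAD7EC.
Per channel, c → c + 0.8(128 − c):
  R: 218 − 72 = 146 → 146
  G: 215 + 0.8×(128−215) = 215 − 69.6 = 145.4 → 145
  B: 236 + 0.8×(128−236) = 236 − 86.4 = 149.6 → 150
rgb(146, 145, 150) = #929196.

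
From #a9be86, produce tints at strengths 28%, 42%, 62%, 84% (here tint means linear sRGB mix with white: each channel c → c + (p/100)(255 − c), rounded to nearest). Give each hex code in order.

#c1d0a8, #cdd9b9, #dee6d1, #f1f5ec

#a9be86 is rgb(169, 190, 134).
28%: (169 + 24.08 = 193.08→193, 190 + 18.2 = 208.2→208, 134 + 33.88 = 167.88→168) → #c1d0a8
42%: (169 + 36.12 = 205.12→205, 190 + 27.3 = 217.3→217, 134 + 50.82 = 184.82→185) → #cdd9b9
62%: (169 + 53.32 = 222.32→222, 190 + 40.3 = 230.3→230, 134 + 75.02 = 209.02→209) → #dee6d1
84%: (169 + 72.24 = 241.24→241, 190 + 54.6 = 244.6→245, 134 + 101.64 = 235.64→236) → #f1f5ec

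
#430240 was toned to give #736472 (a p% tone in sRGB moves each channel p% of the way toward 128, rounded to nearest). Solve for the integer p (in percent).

78%

#430240 is rgb(67, 2, 64); #736472 is rgb(115, 100, 114).
On the G channel (widest range): 100 ≈ 2 + (p/100)(128 − 2), so p ≈ 100×(100 − 2)/(128 − 2) = 9800/126 = 77.78.
p = 78 reproduces all three channels after rounding.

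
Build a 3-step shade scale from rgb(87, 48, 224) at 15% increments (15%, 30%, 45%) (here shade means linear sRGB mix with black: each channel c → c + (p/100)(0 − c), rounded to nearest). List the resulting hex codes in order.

15%: (87 − 13.05 = 73.95→74, 48 − 7.2 = 40.8→41, 224 − 33.6 = 190.4→190) → #4a29be
30%: (87 − 26.1 = 60.9→61, 48 − 14.4 = 33.6→34, 224 − 67.2 = 156.8→157) → #3d229d
45%: (87 − 39.15 = 47.85→48, 48 − 21.6 = 26.4→26, 224 − 100.8 = 123.2→123) → #301a7b

#4a29be, #3d229d, #301a7b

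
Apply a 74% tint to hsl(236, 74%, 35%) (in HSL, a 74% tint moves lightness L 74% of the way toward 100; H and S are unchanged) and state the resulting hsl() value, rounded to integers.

hsl(236, 74%, 83%)

L moves 74% from 35 toward 100: 35 + 48.1 = 83.1 → 83.
H and S are unchanged.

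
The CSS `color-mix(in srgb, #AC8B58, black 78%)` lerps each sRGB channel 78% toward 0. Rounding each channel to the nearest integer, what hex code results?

#261F13

#AC8B58 is rgb(172, 139, 88).
Lerp each channel 78% toward 0:
  R: 172 − 134.16 = 37.84 → 38
  G: 139 − 108.42 = 30.58 → 31
  B: 88 − 68.64 = 19.36 → 19
rgb(38, 31, 19) = #261F13.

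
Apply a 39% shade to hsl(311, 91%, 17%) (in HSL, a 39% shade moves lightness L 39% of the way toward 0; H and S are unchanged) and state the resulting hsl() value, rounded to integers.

L moves 39% from 17 toward 0: 17 − 6.63 = 10.37 → 10.
H and S are unchanged.

hsl(311, 91%, 10%)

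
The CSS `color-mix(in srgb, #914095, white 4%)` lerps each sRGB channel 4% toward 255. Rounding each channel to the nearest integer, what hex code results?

#954899

#914095 is rgb(145, 64, 149).
A 4% tint moves each channel 4% toward 255:
  R: 145 + 0.04×(255−145) = 145 + 4.4 = 149.4 → 149
  G: 64 + 7.64 = 71.64 → 72
  B: 149 + 4.24 = 153.24 → 153
rgb(149, 72, 153) = #954899.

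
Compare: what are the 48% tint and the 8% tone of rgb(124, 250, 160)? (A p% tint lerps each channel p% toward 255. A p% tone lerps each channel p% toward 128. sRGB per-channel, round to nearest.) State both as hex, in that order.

#bbfcce, #7cf09d

48% tint:
  R: 124 + 0.48×(255−124) = 124 + 62.88 = 186.88 → 187
  G: 250 + 0.48×(255−250) = 250 + 2.4 = 252.4 → 252
  B: 160 + 0.48×(255−160) = 160 + 45.6 = 205.6 → 206
  → #bbfcce
8% tone:
  R: 124 + 0.32 = 124.32 → 124
  G: 250 − 9.76 = 240.24 → 240
  B: 160 + 0.08×(128−160) = 160 − 2.56 = 157.44 → 157
  → #7cf09d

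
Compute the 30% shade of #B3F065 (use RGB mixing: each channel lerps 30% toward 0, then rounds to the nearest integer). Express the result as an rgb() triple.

rgb(125, 168, 71)

#B3F065 is rgb(179, 240, 101).
Per channel, c → c + 0.3(0 − c):
  R: 179 + 0.3×(0−179) = 179 − 53.7 = 125.3 → 125
  G: 240 − 72 = 168 → 168
  B: 101 + 0.3×(0−101) = 101 − 30.3 = 70.7 → 71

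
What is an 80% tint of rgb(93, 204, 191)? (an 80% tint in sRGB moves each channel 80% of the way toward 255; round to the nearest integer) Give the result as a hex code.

Per channel, c → c + 0.8(255 − c):
  R: 93 + 129.6 = 222.6 → 223
  G: 204 + 0.8×(255−204) = 204 + 40.8 = 244.8 → 245
  B: 191 + 0.8×(255−191) = 191 + 51.2 = 242.2 → 242
rgb(223, 245, 242) = #dff5f2.

#dff5f2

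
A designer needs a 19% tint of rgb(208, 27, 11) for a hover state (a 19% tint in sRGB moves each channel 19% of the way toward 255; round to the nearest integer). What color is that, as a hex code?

A 19% tint moves each channel 19% toward 255:
  R: 208 + 0.19×(255−208) = 208 + 8.93 = 216.93 → 217
  G: 27 + 0.19×(255−27) = 27 + 43.32 = 70.32 → 70
  B: 11 + 46.36 = 57.36 → 57
rgb(217, 70, 57) = #d94639.

#d94639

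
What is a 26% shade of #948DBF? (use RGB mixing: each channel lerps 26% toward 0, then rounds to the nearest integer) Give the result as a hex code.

#6E688D

#948DBF is rgb(148, 141, 191).
A 26% shade moves each channel 26% toward 0:
  R: 148 + 0.26×(0−148) = 148 − 38.48 = 109.52 → 110
  G: 141 − 36.66 = 104.34 → 104
  B: 191 + 0.26×(0−191) = 191 − 49.66 = 141.34 → 141
rgb(110, 104, 141) = #6E688D.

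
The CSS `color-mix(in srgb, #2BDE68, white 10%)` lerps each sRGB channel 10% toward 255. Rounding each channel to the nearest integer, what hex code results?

#40E177

#2BDE68 is rgb(43, 222, 104).
Per channel, c → c + 0.1(255 − c):
  R: 43 + 0.1×(255−43) = 43 + 21.2 = 64.2 → 64
  G: 222 + 3.3 = 225.3 → 225
  B: 104 + 15.1 = 119.1 → 119
rgb(64, 225, 119) = #40E177.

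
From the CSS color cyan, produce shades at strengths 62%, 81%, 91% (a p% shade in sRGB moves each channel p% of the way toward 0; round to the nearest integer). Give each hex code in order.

#006161, #003030, #001717

CSS cyan is rgb(0, 255, 255).
62%: (0→0, 255 − 158.1 = 96.9→97, 255 − 158.1 = 96.9→97) → #006161
81%: (0→0, 255 − 206.55 = 48.45→48, 255 − 206.55 = 48.45→48) → #003030
91%: (0→0, 255 − 232.05 = 22.95→23, 255 − 232.05 = 22.95→23) → #001717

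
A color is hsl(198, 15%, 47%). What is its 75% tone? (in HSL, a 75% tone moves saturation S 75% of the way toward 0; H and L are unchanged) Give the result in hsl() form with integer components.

hsl(198, 4%, 47%)

S moves 75% from 15 toward 0: 15 − 11.25 = 3.75 → 4.
H and L are unchanged.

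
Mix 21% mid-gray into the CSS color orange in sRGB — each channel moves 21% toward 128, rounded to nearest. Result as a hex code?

CSS orange is rgb(255, 165, 0).
Lerp each channel 21% toward 128:
  R: 255 + 0.21×(128−255) = 255 − 26.67 = 228.33 → 228
  G: 165 − 7.77 = 157.23 → 157
  B: 0 + 0.21×(128−0) = 0 + 26.88 = 26.88 → 27
rgb(228, 157, 27) = #E49D1B.

#E49D1B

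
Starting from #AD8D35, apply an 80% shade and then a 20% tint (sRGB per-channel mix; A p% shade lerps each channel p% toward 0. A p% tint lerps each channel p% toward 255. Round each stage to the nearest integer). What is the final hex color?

#AD8D35 is rgb(173, 141, 53).
Per channel, c → c + 0.8(0 − c):
  R: 173 + 0.8×(0−173) = 173 − 138.4 = 34.6 → 35
  G: 141 + 0.8×(0−141) = 141 − 112.8 = 28.2 → 28
  B: 53 − 42.4 = 10.6 → 11
After the shade: rgb(35, 28, 11) = #231C0B.
A 20% tint moves each channel 20% toward 255:
  R: 35 + 0.2×(255−35) = 35 + 44 = 79 → 79
  G: 28 + 0.2×(255−28) = 28 + 45.4 = 73.4 → 73
  B: 11 + 0.2×(255−11) = 11 + 48.8 = 59.8 → 60
rgb(79, 73, 60) = #4F493C.

#4F493C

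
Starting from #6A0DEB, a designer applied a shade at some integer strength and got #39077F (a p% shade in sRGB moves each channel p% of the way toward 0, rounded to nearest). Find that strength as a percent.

46%

#6A0DEB is rgb(106, 13, 235); #39077F is rgb(57, 7, 127).
On the B channel (widest range): 127 ≈ 235 + (p/100)(0 − 235), so p ≈ 100×(127 − 235)/(0 − 235) = -10800/-235 = 45.96.
p = 46 reproduces all three channels after rounding.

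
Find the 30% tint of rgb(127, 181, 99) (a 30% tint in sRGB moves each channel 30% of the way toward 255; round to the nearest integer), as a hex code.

#a5cb92

Per channel, c → c + 0.3(255 − c):
  R: 127 + 38.4 = 165.4 → 165
  G: 181 + 0.3×(255−181) = 181 + 22.2 = 203.2 → 203
  B: 99 + 0.3×(255−99) = 99 + 46.8 = 145.8 → 146
rgb(165, 203, 146) = #a5cb92.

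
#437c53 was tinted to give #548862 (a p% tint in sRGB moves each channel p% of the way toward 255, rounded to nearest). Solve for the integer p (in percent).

9%

#437c53 is rgb(67, 124, 83); #548862 is rgb(84, 136, 98).
On the R channel (widest range): 84 ≈ 67 + (p/100)(255 − 67), so p ≈ 100×(84 − 67)/(255 − 67) = 1700/188 = 9.04.
p = 9 reproduces all three channels after rounding.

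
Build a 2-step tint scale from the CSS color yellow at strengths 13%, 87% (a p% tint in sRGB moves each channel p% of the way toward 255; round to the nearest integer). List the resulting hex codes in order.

CSS yellow is rgb(255, 255, 0).
13%: (255→255, 255→255, 0 + 33.15 = 33.15→33) → #FFFF21
87%: (255→255, 255→255, 0 + 221.85 = 221.85→222) → #FFFFDE

#FFFF21, #FFFFDE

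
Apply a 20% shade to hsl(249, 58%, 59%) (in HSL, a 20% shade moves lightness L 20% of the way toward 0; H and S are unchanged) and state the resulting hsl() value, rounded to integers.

hsl(249, 58%, 47%)

L moves 20% from 59 toward 0: 59 − 11.8 = 47.2 → 47.
H and S are unchanged.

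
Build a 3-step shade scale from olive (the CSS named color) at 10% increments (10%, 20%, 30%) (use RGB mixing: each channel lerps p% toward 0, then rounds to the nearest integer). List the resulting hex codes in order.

CSS olive is rgb(128, 128, 0).
10%: (128 − 12.8 = 115.2→115, 128 − 12.8 = 115.2→115, 0→0) → #737300
20%: (128 − 25.6 = 102.4→102, 128 − 25.6 = 102.4→102, 0→0) → #666600
30%: (128 − 38.4 = 89.6→90, 128 − 38.4 = 89.6→90, 0→0) → #5a5a00

#737300, #666600, #5a5a00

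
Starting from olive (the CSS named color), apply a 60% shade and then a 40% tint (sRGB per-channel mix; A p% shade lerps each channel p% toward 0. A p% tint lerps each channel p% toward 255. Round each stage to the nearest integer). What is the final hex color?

CSS olive is rgb(128, 128, 0).
A 60% shade moves each channel 60% toward 0:
  R: 128 + 0.6×(0−128) = 128 − 76.8 = 51.2 → 51
  G: 128 − 76.8 = 51.2 → 51
  B: 0 + 0 = 0 → 0
After the shade: rgb(51, 51, 0) = #333300.
Per channel, c → c + 0.4(255 − c):
  R: 51 + 0.4×(255−51) = 51 + 81.6 = 132.6 → 133
  G: 51 + 81.6 = 132.6 → 133
  B: 0 + 102 = 102 → 102
rgb(133, 133, 102) = #858566.

#858566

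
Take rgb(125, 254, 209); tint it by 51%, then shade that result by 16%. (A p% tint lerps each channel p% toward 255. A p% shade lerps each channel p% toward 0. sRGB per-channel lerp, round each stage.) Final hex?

#a0d6c3

Lerp each channel 51% toward 255:
  R: 125 + 66.3 = 191.3 → 191
  G: 254 + 0.51 = 254.51 → 255
  B: 209 + 23.46 = 232.46 → 232
After the tint: rgb(191, 255, 232) = #bfffe8.
Lerp each channel 16% toward 0:
  R: 191 + 0.16×(0−191) = 191 − 30.56 = 160.44 → 160
  G: 255 − 40.8 = 214.2 → 214
  B: 232 + 0.16×(0−232) = 232 − 37.12 = 194.88 → 195
rgb(160, 214, 195) = #a0d6c3.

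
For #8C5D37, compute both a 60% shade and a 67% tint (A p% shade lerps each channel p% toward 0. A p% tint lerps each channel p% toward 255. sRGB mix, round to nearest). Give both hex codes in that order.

#382516, #D9CABD

#8C5D37 is rgb(140, 93, 55).
60% shade:
  R: 140 + 0.6×(0−140) = 140 − 84 = 56 → 56
  G: 93 + 0.6×(0−93) = 93 − 55.8 = 37.2 → 37
  B: 55 + 0.6×(0−55) = 55 − 33 = 22 → 22
  → #382516
67% tint:
  R: 140 + 0.67×(255−140) = 140 + 77.05 = 217.05 → 217
  G: 93 + 108.54 = 201.54 → 202
  B: 55 + 134 = 189 → 189
  → #D9CABD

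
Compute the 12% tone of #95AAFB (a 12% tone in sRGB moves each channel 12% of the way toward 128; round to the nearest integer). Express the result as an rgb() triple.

rgb(146, 165, 236)

#95AAFB is rgb(149, 170, 251).
A 12% tone moves each channel 12% toward 128:
  R: 149 − 2.52 = 146.48 → 146
  G: 170 + 0.12×(128−170) = 170 − 5.04 = 164.96 → 165
  B: 251 + 0.12×(128−251) = 251 − 14.76 = 236.24 → 236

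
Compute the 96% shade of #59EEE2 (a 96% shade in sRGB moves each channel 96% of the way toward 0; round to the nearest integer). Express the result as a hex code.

#040A09

#59EEE2 is rgb(89, 238, 226).
A 96% shade moves each channel 96% toward 0:
  R: 89 + 0.96×(0−89) = 89 − 85.44 = 3.56 → 4
  G: 238 + 0.96×(0−238) = 238 − 228.48 = 9.52 → 10
  B: 226 − 216.96 = 9.04 → 9
rgb(4, 10, 9) = #040A09.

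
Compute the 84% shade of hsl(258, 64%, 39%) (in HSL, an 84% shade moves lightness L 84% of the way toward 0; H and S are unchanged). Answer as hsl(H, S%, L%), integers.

hsl(258, 64%, 6%)

L moves 84% from 39 toward 0: 39 − 32.76 = 6.24 → 6.
H and S are unchanged.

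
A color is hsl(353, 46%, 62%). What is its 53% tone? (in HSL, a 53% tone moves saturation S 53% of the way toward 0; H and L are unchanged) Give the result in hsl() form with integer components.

S moves 53% from 46 toward 0: 46 − 24.38 = 21.62 → 22.
H and L are unchanged.

hsl(353, 22%, 62%)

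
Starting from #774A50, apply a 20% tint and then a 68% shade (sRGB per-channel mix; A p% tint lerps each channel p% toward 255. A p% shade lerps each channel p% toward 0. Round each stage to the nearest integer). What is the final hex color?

#2F2325

#774A50 is rgb(119, 74, 80).
Per channel, c → c + 0.2(255 − c):
  R: 119 + 27.2 = 146.2 → 146
  G: 74 + 0.2×(255−74) = 74 + 36.2 = 110.2 → 110
  B: 80 + 0.2×(255−80) = 80 + 35 = 115 → 115
After the tint: rgb(146, 110, 115) = #926E73.
Per channel, c → c + 0.68(0 − c):
  R: 146 + 0.68×(0−146) = 146 − 99.28 = 46.72 → 47
  G: 110 + 0.68×(0−110) = 110 − 74.8 = 35.2 → 35
  B: 115 + 0.68×(0−115) = 115 − 78.2 = 36.8 → 37
rgb(47, 35, 37) = #2F2325.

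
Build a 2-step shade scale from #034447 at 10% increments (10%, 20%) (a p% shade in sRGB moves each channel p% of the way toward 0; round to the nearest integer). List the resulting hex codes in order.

#033D40, #023639

#034447 is rgb(3, 68, 71).
10%: (3→3, 68 − 6.8 = 61.2→61, 71 − 7.1 = 63.9→64) → #033D40
20%: (3 − 0.6 = 2.4→2, 68 − 13.6 = 54.4→54, 71 − 14.2 = 56.8→57) → #023639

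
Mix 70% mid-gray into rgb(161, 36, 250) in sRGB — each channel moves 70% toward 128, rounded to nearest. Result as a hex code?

Lerp each channel 70% toward 128:
  R: 161 + 0.7×(128−161) = 161 − 23.1 = 137.9 → 138
  G: 36 + 64.4 = 100.4 → 100
  B: 250 + 0.7×(128−250) = 250 − 85.4 = 164.6 → 165
rgb(138, 100, 165) = #8a64a5.

#8a64a5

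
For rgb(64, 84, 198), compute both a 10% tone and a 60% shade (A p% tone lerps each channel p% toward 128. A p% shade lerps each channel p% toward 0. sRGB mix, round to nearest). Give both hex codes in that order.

#4658BF, #1A224F

10% tone:
  R: 64 + 6.4 = 70.4 → 70
  G: 84 + 0.1×(128−84) = 84 + 4.4 = 88.4 → 88
  B: 198 − 7 = 191 → 191
  → #4658BF
60% shade:
  R: 64 + 0.6×(0−64) = 64 − 38.4 = 25.6 → 26
  G: 84 + 0.6×(0−84) = 84 − 50.4 = 33.6 → 34
  B: 198 + 0.6×(0−198) = 198 − 118.8 = 79.2 → 79
  → #1A224F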